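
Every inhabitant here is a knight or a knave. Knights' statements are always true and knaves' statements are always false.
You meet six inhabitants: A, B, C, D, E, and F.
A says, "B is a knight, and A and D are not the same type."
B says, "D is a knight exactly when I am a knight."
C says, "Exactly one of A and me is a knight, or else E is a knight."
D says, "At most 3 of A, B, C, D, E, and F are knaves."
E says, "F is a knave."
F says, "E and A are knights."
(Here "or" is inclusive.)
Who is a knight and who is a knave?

A is a knave, B is a knave, C is a knight, D is a knight, E is a knight, and F is a knave.

A is a knave, and the claim "B is a knight, and A and D are not the same type" is indeed false.
B is a knave; "D is a knight exactly when I am a knight" is false, as required.
Since C is a knight, "exactly one of A and me is a knight, or else E is a knight" needs to be true, which holds.
D is a knight, and the claim "at most 3 of A, B, C, D, E, and F are knaves" is indeed true.
As a knight, E's statement "F is a knave" should be true; it is.
F is a knave; "E and A are knights" is false, as required.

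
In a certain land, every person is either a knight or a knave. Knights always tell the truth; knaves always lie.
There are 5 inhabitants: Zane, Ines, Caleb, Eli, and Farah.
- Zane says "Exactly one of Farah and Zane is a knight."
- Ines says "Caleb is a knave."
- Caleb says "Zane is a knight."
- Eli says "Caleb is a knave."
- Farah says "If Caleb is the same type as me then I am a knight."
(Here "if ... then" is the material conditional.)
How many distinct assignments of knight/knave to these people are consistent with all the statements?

Consistent assignments:
  Zane=knave, Ines=knight, Caleb=knave, Eli=knight, Farah=knave

1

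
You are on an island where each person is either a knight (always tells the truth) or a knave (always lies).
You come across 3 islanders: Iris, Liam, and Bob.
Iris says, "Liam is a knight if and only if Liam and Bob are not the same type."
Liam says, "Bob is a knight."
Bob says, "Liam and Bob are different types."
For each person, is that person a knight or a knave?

Iris is a knight, Liam is a knave, and Bob is a knave.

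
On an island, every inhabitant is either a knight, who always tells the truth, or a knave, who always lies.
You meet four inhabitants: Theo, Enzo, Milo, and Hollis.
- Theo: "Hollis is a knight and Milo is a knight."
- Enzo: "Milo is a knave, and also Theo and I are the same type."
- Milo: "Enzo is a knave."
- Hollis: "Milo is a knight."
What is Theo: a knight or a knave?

Theo is a knight.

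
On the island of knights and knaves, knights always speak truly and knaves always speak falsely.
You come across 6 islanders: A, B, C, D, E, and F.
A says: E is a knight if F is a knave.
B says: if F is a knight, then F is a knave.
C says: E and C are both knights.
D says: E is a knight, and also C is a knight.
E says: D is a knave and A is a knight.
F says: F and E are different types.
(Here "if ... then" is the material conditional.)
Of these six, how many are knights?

1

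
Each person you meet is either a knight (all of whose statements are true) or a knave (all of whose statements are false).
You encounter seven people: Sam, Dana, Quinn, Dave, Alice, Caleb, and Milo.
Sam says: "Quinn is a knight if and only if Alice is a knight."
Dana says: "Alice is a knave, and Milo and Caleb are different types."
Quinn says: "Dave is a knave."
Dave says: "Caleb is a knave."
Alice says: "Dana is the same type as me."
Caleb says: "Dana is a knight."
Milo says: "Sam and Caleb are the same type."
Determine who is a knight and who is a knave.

Sam is a knave, so "Quinn is a knight if and only if Alice is a knight" must be false — and it is.
Dana is a knight, so "Alice is a knave, and Milo and Caleb are different types" must be true — and it is.
Quinn is a knight, so "Dave is a knave" must be true — and it is.
Dave is a knave, and the claim "Caleb is a knave" is indeed false.
Alice is a knave, and the claim "Dana is the same type as me" is indeed false.
Caleb (knight): "Dana is a knight" — true. ✓
Milo is a knave, and the claim "Sam and Caleb are the same type" is indeed false.

Sam is a knave, Dana is a knight, Quinn is a knight, Dave is a knave, Alice is a knave, Caleb is a knight, and Milo is a knave.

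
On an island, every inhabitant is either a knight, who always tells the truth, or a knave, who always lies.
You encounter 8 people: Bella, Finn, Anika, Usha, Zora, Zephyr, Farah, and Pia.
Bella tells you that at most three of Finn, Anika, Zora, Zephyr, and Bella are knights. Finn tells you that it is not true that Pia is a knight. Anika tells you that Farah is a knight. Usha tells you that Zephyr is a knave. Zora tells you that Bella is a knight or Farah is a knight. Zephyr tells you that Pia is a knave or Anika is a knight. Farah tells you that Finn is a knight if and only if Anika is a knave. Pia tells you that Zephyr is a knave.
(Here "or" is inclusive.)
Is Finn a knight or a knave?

Consistent assignments: {Bella=knight, Finn=knave, Anika=knave, Usha=knight, Zora=knight, Zephyr=knave, Farah=knave, Pia=knight}
In every consistent assignment, Finn is a knave.

Finn is a knave.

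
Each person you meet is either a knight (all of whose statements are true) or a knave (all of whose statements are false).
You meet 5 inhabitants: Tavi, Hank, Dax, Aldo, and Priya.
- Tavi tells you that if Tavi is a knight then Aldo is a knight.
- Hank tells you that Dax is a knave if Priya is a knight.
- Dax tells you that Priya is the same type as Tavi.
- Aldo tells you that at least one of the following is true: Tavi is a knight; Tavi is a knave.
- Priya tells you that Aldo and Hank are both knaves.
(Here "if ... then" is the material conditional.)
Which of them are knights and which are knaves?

Suppose Tavi is a knave. Then Tavi's statement "if Tavi is a knight then Aldo is a knight" would have to be false. Checking the 16 ways to assign the others, none is consistent with every speaker.
(For instance, with Hank=knight, Dax=knave, Aldo=knight, Priya=knave, Tavi's claim "if Tavi is a knight then Aldo is a knight" comes out true where it would need to be false.)
So Tavi must be a knight, making "if Tavi is a knight then Aldo is a knight" true. Taking Tavi=knight, Hank=knight, Dax=knave, Aldo=knight, Priya=knave, each remaining statement checks out:
  Hank (knight): "Dax is a knave if Priya is a knight" — true. ✓
  Dax (knave): "Priya is the same type as Tavi" — false. ✓
  Aldo (knight): "at least one of the following is true: Tavi is a knight; Tavi is a knave" — true. ✓
  Priya (knave): "Aldo and Hank are both knaves" — false. ✓
This is the unique consistent assignment.

Knights: Tavi, Hank, and Aldo. Knaves: Dax and Priya.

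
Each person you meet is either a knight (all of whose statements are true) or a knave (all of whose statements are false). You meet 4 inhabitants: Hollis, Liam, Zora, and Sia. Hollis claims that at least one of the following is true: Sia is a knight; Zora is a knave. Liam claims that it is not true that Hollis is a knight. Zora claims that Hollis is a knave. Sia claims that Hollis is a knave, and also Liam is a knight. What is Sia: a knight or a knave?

Sia is a knave.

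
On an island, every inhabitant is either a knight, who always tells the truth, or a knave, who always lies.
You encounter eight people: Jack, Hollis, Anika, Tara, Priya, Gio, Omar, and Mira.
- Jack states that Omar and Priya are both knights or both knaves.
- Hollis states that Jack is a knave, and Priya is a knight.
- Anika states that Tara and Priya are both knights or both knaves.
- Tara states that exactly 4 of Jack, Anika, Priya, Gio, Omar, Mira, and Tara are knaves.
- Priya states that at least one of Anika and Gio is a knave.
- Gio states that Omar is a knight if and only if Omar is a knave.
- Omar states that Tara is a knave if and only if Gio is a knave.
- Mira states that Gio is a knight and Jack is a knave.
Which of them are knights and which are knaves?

Knights: Hollis, Anika, Tara, and Priya. Knaves: Jack, Gio, Omar, and Mira.

Jack is a knave, so "Omar and Priya are both knights or both knaves" must be false — and it is.
Hollis is a knight, so "Jack is a knave, and Priya is a knight" must be true — and it is.
Since Anika is a knight, "Tara and Priya are both knights or both knaves" needs to be true, which holds.
Since Tara is a knight, "exactly 4 of Jack, Anika, Priya, Gio, Omar, Mira, and Tara are knaves" needs to be true, which holds.
Priya is a knight, so "at least one of Anika and Gio is a knave" must be true — and it is.
Gio is a knave, and the claim "Omar is a knight if and only if Omar is a knave" is indeed false.
Omar is a knave, and the claim "Tara is a knave if and only if Gio is a knave" is indeed false.
Since Mira is a knave, "Gio is a knight and Jack is a knave" needs to be false, which holds.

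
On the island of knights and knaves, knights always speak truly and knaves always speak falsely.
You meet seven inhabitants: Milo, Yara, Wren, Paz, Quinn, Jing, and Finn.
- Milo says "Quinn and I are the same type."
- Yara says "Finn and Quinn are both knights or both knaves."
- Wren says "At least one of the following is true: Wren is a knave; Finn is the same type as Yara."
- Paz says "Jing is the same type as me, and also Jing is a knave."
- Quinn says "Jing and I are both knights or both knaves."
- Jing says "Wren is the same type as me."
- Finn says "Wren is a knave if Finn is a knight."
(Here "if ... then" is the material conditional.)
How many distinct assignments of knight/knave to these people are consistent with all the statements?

0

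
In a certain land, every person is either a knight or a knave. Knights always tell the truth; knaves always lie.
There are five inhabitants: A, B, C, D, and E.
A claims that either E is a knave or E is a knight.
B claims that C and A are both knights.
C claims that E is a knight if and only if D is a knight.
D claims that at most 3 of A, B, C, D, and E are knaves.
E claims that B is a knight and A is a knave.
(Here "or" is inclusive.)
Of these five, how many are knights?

2

The unique consistent assignment is A=knight, B=knave, C=knave, D=knight, E=knave.
That has 2 knights.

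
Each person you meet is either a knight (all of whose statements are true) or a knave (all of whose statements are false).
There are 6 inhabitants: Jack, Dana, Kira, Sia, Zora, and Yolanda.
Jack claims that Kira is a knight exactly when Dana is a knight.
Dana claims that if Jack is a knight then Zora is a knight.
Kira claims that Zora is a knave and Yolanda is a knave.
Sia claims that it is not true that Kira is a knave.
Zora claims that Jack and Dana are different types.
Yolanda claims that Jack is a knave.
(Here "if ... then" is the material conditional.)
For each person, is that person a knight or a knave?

Jack is a knave; "Kira is a knight exactly when Dana is a knight" is false, as required.
Since Dana is a knight, "if Jack is a knight then Zora is a knight" needs to be True, which holds.
As a knave, Kira's statement "Zora is a knave and Yolanda is a knave" should be false; it is.
Sia is a knave, and the claim "it is not true that Kira is a knave" is indeed false.
Since Zora is a knight, "Jack and Dana are different types" needs to be True, which holds.
Yolanda (knight): "Jack is a knave" — True. ✓

Knights: Dana, Zora, and Yolanda. Knaves: Jack, Kira, and Sia.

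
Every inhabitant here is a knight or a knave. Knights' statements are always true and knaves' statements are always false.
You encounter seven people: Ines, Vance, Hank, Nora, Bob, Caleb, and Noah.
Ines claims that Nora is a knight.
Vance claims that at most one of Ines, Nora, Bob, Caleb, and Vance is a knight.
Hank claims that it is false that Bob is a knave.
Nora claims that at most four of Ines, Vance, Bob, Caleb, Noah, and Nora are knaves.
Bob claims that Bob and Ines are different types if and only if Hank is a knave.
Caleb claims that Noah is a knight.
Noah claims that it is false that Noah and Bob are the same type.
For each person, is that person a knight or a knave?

As a knave, Ines's statement "Nora is a knight" should be false; it is.
Vance is a knight; "at most one of Ines, Nora, Bob, Caleb, and Vance is a knight" is True, as required.
Hank is a knave; "it is false that Bob is a knave" is false, as required.
Nora (knave): "at most four of Ines, Vance, Bob, Caleb, Noah, and Nora are knaves" — false. ✓
Bob is a knave, and the claim "Bob and Ines are different types if and only if Hank is a knave" is indeed false.
Caleb is a knave, and the claim "Noah is a knight" is indeed false.
Noah (knave): "it is false that Noah and Bob are the same type" — false. ✓

Ines is a knave, Vance is a knight, Hank is a knave, Nora is a knave, Bob is a knave, Caleb is a knave, and Noah is a knave.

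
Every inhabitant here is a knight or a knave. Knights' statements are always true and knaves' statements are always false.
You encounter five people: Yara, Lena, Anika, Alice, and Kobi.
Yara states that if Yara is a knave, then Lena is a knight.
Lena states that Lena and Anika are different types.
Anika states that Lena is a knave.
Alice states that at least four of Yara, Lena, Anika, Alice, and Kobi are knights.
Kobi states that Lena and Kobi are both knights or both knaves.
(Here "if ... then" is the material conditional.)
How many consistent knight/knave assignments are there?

Consistent assignments:
  Yara=knight, Lena=knight, Anika=knave, Alice=knight, Kobi=knight
  Yara=knight, Lena=knight, Anika=knave, Alice=knave, Kobi=knight
  Yara=knight, Lena=knight, Anika=knave, Alice=knave, Kobi=knave

3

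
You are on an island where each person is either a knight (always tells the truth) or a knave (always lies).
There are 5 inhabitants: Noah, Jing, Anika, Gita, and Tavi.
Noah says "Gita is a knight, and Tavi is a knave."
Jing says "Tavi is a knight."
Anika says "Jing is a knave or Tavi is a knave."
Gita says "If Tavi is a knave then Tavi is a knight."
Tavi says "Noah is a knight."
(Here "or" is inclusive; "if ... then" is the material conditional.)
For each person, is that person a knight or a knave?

As a knave, Noah's statement "Gita is a knight, and Tavi is a knave" should be false; it is.
Jing is a knave; "Tavi is a knight" is false, as required.
Since Anika is a knight, "Jing is a knave or Tavi is a knave" needs to be true, which holds.
Since Gita is a knave, "if Tavi is a knave then Tavi is a knight" needs to be false, which holds.
Tavi is a knave, so "Noah is a knight" must be false — and it is.

Knights: Anika. Knaves: Noah, Jing, Gita, and Tavi.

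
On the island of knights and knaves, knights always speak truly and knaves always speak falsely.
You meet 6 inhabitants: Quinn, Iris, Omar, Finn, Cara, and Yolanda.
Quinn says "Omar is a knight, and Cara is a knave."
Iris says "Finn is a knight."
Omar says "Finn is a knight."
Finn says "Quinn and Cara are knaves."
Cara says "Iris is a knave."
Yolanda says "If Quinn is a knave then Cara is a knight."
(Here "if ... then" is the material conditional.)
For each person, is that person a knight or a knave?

Quinn is a knave, Iris is a knave, Omar is a knave, Finn is a knave, Cara is a knight, and Yolanda is a knight.

Quinn is a knave, so "Omar is a knight, and Cara is a knave" must be false — and it is.
Iris is a knave; "Finn is a knight" is false, as required.
Since Omar is a knave, "Finn is a knight" needs to be false, which holds.
As a knave, Finn's statement "Quinn and Cara are knaves" should be false; it is.
Cara (knight): "Iris is a knave" — True. ✓
Yolanda is a knight, so "if Quinn is a knave then Cara is a knight" must be True — and it is.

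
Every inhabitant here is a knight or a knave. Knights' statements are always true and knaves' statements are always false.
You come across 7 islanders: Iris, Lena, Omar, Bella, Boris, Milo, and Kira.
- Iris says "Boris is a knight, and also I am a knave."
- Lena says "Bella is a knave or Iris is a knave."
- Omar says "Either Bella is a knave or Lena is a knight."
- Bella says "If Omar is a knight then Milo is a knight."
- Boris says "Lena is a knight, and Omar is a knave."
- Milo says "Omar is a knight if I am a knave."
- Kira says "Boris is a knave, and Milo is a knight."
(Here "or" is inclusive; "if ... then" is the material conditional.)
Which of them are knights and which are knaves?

Iris (knave): "Boris is a knight, and also I am a knave" — false. ✓
Lena is a knight; "Bella is a knave or Iris is a knave" is True, as required.
Omar (knight): "either Bella is a knave or Lena is a knight" — True. ✓
Since Bella is a knight, "if Omar is a knight then Milo is a knight" needs to be True, which holds.
Boris is a knave; "Lena is a knight, and Omar is a knave" is false, as required.
Since Milo is a knight, "Omar is a knight if I am a knave" needs to be True, which holds.
Kira (knight): "Boris is a knave, and Milo is a knight" — True. ✓

Iris is a knave, Lena is a knight, Omar is a knight, Bella is a knight, Boris is a knave, Milo is a knight, and Kira is a knight.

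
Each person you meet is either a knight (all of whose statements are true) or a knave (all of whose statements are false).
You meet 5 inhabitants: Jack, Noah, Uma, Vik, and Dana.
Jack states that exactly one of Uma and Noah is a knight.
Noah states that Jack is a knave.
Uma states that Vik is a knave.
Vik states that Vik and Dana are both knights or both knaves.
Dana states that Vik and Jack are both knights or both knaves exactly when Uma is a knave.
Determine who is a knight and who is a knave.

Jack is a knight, Noah is a knave, Uma is a knight, Vik is a knave, and Dana is a knight.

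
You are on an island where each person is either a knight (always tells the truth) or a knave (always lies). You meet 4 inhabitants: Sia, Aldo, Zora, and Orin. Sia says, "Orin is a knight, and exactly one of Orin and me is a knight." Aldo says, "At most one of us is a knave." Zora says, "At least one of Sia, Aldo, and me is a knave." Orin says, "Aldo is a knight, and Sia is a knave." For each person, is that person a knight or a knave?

Sia is a knave, Aldo is a knave, Zora is a knight, and Orin is a knave.

Sia (knave): "Orin is a knight, and exactly one of Orin and me is a knight" — false. ✓
Aldo is a knave; "at most one of us is a knave" is false, as required.
Zora is a knight, and the claim "at least one of Sia, Aldo, and me is a knave" is indeed true.
Since Orin is a knave, "Aldo is a knight, and Sia is a knave" needs to be false, which holds.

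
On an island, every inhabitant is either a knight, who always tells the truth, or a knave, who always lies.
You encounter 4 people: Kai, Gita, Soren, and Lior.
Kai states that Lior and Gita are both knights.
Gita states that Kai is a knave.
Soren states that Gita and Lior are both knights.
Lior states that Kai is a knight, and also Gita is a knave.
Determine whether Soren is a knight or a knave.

Consistent assignments: {Kai=knave, Gita=knight, Soren=knave, Lior=knave}
In every consistent assignment, Soren is a knave.

Soren is a knave.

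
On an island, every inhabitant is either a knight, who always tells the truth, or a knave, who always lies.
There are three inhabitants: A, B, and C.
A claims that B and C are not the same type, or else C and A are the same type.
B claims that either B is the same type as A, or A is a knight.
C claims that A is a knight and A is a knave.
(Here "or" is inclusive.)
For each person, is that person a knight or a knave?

A is a knight, B is a knight, and C is a knave.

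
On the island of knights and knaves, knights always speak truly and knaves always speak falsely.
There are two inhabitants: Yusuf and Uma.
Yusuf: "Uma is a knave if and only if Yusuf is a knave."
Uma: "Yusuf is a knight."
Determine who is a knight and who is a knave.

Yusuf is a knight, and the claim "Uma is a knave if and only if Yusuf is a knave" is indeed true.
Uma is a knight; "Yusuf is a knight" is true, as required.

Knights: Yusuf and Uma. Knaves: none.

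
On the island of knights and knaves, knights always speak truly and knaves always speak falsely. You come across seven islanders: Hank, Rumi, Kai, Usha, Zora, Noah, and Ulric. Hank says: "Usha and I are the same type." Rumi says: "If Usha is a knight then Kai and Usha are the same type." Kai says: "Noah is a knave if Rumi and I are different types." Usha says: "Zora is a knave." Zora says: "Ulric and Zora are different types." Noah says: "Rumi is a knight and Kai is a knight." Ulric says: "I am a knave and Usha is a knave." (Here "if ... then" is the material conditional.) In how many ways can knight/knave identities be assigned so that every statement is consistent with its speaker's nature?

2

Consistent assignments:
  Hank=knight, Rumi=knight, Kai=knight, Usha=knight, Zora=knave, Noah=knight, Ulric=knave
  Hank=knave, Rumi=knight, Kai=knight, Usha=knight, Zora=knave, Noah=knight, Ulric=knave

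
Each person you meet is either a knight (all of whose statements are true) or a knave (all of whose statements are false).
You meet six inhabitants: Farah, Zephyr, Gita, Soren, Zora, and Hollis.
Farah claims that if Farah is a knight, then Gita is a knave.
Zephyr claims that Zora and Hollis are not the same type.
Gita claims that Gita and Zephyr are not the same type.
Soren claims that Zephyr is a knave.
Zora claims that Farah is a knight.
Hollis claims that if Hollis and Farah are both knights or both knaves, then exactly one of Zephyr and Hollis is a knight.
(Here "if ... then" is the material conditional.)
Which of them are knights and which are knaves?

Farah (knight): "if Farah is a knight, then Gita is a knave" — true. ✓
Since Zephyr is a knave, "Zora and Hollis are not the same type" needs to be false, which holds.
Gita (knave): "Gita and Zephyr are not the same type" — false. ✓
Soren is a knight, so "Zephyr is a knave" must be true — and it is.
As a knight, Zora's statement "Farah is a knight" should be true; it is.
Since Hollis is a knight, "if Hollis and Farah are both knights or both knaves, then exactly one of Zephyr and Hollis is a knight" needs to be true, which holds.

Farah is a knight, Zephyr is a knave, Gita is a knave, Soren is a knight, Zora is a knight, and Hollis is a knight.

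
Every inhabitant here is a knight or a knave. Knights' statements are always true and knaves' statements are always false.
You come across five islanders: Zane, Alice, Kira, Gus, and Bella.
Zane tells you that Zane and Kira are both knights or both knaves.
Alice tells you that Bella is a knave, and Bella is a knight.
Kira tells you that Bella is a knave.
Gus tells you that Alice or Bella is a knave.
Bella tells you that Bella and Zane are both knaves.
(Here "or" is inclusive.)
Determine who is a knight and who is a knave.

Zane is a knight, Alice is a knave, Kira is a knight, Gus is a knight, and Bella is a knave.

Suppose Zane is a knave. Then Zane's statement "Zane and Kira are both knights or both knaves" would have to be false. Checking the 16 ways to assign the others, none is consistent with every speaker.
(For instance, with Alice=knave, Kira=knight, Gus=knight, Bella=knave, Bella's claim "Bella and Zane are both knaves" comes out true where it would need to be false.)
So Zane must be a knight, making "Zane and Kira are both knights or both knaves" true. Taking Zane=knight, Alice=knave, Kira=knight, Gus=knight, Bella=knave, each remaining statement checks out:
  Alice (knave): "Bella is a knave, and Bella is a knight" — false. ✓
  Kira (knight): "Bella is a knave" — true. ✓
  Gus (knight): "Alice or Bella is a knave" — true. ✓
  Bella (knave): "Bella and Zane are both knaves" — false. ✓
This is the unique consistent assignment.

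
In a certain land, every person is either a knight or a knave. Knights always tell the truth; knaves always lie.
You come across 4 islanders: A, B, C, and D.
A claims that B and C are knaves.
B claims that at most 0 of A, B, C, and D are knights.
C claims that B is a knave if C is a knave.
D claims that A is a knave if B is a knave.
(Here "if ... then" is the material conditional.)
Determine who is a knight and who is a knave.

Knights: C and D. Knaves: A and B.

Since A is a knave, "B and C are knaves" needs to be false, which holds.
B is a knave, and the claim "at most 0 of A, B, C, and D are knights" is indeed false.
C is a knight, and the claim "B is a knave if C is a knave" is indeed True.
D (knight): "A is a knave if B is a knave" — True. ✓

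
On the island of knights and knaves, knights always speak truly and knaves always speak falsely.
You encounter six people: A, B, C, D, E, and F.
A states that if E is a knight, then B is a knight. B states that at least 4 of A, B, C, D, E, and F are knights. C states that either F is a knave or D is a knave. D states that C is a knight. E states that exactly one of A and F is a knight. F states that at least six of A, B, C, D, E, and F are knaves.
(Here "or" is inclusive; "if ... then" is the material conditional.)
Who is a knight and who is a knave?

Knights: A, B, C, D, and E. Knaves: F.

A is a knight; "if E is a knight, then B is a knight" is true, as required.
B (knight): "at least 4 of A, B, C, D, E, and F are knights" — true. ✓
C is a knight; "either F is a knave or D is a knave" is true, as required.
D is a knight, and the claim "C is a knight" is indeed true.
E (knight): "exactly one of A and F is a knight" — true. ✓
Since F is a knave, "at least six of A, B, C, D, E, and F are knaves" needs to be false, which holds.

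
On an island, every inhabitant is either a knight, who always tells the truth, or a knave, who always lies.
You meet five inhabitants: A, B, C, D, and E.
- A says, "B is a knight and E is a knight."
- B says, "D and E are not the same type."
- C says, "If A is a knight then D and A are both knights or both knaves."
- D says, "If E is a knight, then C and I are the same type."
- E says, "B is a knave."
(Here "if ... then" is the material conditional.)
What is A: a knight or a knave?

A is a knave.

Consistent assignments: {A=knave, B=knight, C=knight, D=knight, E=knave}; {A=knave, B=knave, C=knight, D=knight, E=knight}
In every consistent assignment, A is a knave.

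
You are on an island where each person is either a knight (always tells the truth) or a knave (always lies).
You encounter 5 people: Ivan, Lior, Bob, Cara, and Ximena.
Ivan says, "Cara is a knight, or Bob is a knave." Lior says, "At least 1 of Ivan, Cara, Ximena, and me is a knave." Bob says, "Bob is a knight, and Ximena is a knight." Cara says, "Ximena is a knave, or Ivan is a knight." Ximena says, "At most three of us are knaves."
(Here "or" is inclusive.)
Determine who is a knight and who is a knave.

Ivan is a knave, Lior is a knight, Bob is a knight, Cara is a knave, and Ximena is a knight.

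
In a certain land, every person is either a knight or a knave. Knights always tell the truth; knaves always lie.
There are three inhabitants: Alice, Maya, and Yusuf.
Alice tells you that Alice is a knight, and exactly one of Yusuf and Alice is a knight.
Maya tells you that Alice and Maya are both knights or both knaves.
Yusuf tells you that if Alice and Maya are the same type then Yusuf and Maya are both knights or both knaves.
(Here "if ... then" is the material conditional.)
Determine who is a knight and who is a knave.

As a knight, Alice's statement "Alice is a knight, and exactly one of Yusuf and Alice is a knight" should be true; it is.
As a knight, Maya's statement "Alice and Maya are both knights or both knaves" should be true; it is.
Yusuf is a knave, so "if Alice and Maya are the same type then Yusuf and Maya are both knights or both knaves" must be False — and it is.

Knights: Alice and Maya. Knaves: Yusuf.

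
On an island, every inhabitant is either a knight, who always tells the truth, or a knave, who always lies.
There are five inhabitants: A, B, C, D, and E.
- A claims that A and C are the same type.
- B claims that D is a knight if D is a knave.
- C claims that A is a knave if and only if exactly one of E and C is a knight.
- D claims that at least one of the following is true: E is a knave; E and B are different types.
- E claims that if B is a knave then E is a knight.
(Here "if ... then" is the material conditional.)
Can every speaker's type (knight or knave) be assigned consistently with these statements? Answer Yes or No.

No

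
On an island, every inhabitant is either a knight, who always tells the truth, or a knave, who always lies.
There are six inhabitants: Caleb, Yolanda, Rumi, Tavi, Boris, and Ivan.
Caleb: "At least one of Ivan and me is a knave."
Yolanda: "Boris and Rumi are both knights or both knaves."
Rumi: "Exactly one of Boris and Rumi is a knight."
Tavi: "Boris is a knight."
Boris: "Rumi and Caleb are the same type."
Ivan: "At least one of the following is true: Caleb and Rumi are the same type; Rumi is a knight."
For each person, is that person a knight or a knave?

Caleb is a knight, Yolanda is a knight, Rumi is a knave, Tavi is a knave, Boris is a knave, and Ivan is a knave.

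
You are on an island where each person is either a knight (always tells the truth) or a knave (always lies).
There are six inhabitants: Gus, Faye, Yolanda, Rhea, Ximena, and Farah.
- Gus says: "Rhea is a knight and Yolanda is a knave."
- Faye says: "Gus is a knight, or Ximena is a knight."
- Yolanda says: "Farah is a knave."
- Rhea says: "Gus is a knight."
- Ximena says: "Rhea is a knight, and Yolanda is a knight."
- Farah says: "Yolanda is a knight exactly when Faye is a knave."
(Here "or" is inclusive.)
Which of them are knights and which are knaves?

Gus is a knight, Faye is a knight, Yolanda is a knave, Rhea is a knight, Ximena is a knave, and Farah is a knight.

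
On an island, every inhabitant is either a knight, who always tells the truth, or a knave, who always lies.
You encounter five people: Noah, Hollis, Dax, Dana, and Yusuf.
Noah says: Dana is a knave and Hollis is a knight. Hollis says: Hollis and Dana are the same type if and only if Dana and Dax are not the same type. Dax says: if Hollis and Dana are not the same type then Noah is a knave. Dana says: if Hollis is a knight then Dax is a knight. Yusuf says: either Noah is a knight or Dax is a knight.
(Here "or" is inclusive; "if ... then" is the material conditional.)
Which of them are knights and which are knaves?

Noah is a knight; "Dana is a knave and Hollis is a knight" is true, as required.
Hollis is a knight, and the claim "Hollis and Dana are the same type if and only if Dana and Dax are not the same type" is indeed true.
Dax is a knave, and the claim "if Hollis and Dana are not the same type then Noah is a knave" is indeed False.
Dana is a knave, so "if Hollis is a knight then Dax is a knight" must be False — and it is.
Yusuf is a knight, so "either Noah is a knight or Dax is a knight" must be true — and it is.

Knights: Noah, Hollis, and Yusuf. Knaves: Dax and Dana.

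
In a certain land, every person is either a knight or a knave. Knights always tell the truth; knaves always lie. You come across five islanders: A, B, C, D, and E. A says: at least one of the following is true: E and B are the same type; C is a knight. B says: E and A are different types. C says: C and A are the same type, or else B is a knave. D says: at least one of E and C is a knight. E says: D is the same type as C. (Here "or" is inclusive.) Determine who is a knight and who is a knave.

A is a knight, B is a knave, C is a knight, D is a knight, and E is a knight.

A (knight): "at least one of the following is true: E and B are the same type; C is a knight" — true. ✓
B is a knave; "E and A are different types" is False, as required.
C is a knight, so "C and A are the same type, or else B is a knave" must be true — and it is.
D is a knight; "at least one of E and C is a knight" is true, as required.
Since E is a knight, "D is the same type as C" needs to be true, which holds.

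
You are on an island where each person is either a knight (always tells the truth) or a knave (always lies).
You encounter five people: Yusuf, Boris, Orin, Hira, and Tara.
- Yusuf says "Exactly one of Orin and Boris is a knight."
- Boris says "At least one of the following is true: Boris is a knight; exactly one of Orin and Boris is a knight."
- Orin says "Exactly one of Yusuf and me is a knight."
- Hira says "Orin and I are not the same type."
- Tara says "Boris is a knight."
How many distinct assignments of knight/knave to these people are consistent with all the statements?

2

Consistent assignments:
  Yusuf=knave, Boris=knave, Orin=knave, Hira=knight, Tara=knave
  Yusuf=knave, Boris=knave, Orin=knave, Hira=knave, Tara=knave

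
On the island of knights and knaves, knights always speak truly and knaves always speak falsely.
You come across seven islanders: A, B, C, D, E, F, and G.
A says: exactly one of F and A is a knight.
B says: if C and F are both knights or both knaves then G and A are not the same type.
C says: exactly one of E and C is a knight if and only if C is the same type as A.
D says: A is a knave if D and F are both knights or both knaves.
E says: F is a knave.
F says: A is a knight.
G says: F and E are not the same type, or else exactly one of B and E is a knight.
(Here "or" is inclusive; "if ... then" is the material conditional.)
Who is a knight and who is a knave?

As a knave, A's statement "exactly one of F and A is a knight" should be False; it is.
As a knight, B's statement "if C and F are both knights or both knaves then G and A are not the same type" should be True; it is.
C is a knight, and the claim "exactly one of E and C is a knight if and only if C is the same type as A" is indeed True.
D is a knight, and the claim "A is a knave if D and F are both knights or both knaves" is indeed True.
Since E is a knight, "F is a knave" needs to be True, which holds.
As a knave, F's statement "A is a knight" should be False; it is.
G is a knight; "F and E are not the same type, or else exactly one of B and E is a knight" is True, as required.

Knights: B, C, D, E, and G. Knaves: A and F.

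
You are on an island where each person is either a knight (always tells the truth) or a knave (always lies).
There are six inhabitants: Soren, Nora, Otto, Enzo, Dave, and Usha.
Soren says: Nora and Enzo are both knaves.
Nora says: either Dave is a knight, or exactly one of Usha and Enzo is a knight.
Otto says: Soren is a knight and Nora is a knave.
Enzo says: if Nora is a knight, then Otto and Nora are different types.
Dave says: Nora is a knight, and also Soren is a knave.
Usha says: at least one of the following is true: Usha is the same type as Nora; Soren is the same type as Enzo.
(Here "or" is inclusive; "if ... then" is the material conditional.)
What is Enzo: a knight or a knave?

Enzo is a knight.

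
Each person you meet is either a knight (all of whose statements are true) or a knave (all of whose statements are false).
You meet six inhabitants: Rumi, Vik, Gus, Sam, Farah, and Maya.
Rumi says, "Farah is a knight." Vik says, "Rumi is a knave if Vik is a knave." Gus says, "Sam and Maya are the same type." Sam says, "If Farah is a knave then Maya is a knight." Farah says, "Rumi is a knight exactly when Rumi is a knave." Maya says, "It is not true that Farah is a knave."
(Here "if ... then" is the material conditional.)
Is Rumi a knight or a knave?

Rumi is a knave.

Consistent assignments: {Rumi=knave, Vik=knight, Gus=knight, Sam=knave, Farah=knave, Maya=knave}
In every consistent assignment, Rumi is a knave.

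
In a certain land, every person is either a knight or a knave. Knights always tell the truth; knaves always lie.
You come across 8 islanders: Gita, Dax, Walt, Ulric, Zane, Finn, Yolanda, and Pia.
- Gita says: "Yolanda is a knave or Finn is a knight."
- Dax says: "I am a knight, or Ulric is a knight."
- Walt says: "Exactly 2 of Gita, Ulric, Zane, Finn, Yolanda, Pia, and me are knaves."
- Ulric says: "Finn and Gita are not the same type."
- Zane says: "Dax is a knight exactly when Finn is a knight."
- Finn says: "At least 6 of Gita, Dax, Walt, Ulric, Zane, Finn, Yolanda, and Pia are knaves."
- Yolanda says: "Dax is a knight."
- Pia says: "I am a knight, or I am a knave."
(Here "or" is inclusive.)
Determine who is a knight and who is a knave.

Gita is a knave, Dax is a knight, Walt is a knave, Ulric is a knave, Zane is a knave, Finn is a knave, Yolanda is a knight, and Pia is a knight.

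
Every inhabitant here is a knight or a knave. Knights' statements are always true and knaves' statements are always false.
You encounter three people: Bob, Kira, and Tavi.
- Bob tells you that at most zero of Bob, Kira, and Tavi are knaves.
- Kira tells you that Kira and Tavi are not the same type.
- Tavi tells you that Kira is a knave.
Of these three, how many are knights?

1

The unique consistent assignment is Bob=knave, Kira=knight, Tavi=knave.
That has 1 knight.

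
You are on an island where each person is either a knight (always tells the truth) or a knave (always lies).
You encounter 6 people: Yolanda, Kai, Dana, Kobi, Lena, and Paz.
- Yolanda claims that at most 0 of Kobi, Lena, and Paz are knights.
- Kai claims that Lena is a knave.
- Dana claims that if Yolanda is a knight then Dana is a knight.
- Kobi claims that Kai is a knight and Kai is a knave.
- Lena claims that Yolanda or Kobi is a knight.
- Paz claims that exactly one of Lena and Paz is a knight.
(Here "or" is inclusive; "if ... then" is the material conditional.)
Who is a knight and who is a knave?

As a knave, Yolanda's statement "at most 0 of Kobi, Lena, and Paz are knights" should be False; it is.
Kai is a knight, and the claim "Lena is a knave" is indeed true.
Since Dana is a knight, "if Yolanda is a knight then Dana is a knight" needs to be true, which holds.
Kobi is a knave; "Kai is a knight and Kai is a knave" is False, as required.
Lena is a knave, so "Yolanda or Kobi is a knight" must be False — and it is.
As a knight, Paz's statement "exactly one of Lena and Paz is a knight" should be true; it is.

Yolanda is a knave, Kai is a knight, Dana is a knight, Kobi is a knave, Lena is a knave, and Paz is a knight.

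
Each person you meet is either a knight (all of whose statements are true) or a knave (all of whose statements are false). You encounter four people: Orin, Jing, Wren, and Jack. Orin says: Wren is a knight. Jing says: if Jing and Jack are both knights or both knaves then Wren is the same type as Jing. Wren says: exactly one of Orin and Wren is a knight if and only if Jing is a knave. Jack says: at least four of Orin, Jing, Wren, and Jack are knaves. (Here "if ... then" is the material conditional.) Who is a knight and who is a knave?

Suppose Orin is a knave. Then Orin's statement "Wren is a knight" would have to be false. Checking the 8 ways to assign the others, none is consistent with every speaker.
(For instance, with Jing=knight, Wren=knight, Jack=knave, Orin's claim "Wren is a knight" comes out true where it would need to be false.)
So Orin must be a knight, making "Wren is a knight" true. Taking Orin=knight, Jing=knight, Wren=knight, Jack=knave, each remaining statement checks out:
  Jing (knight): "if Jing and Jack are both knights or both knaves then Wren is the same type as Jing" — true. ✓
  Wren (knight): "exactly one of Orin and Wren is a knight if and only if Jing is a knave" — true. ✓
  Jack (knave): "at least four of Orin, Jing, Wren, and Jack are knaves" — false. ✓
This is the unique consistent assignment.

Orin is a knight, Jing is a knight, Wren is a knight, and Jack is a knave.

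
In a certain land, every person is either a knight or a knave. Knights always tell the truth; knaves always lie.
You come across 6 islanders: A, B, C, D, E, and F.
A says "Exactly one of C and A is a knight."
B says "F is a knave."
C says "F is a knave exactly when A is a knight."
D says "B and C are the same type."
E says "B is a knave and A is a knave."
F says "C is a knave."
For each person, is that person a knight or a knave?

Knights: A, D, and F. Knaves: B, C, and E.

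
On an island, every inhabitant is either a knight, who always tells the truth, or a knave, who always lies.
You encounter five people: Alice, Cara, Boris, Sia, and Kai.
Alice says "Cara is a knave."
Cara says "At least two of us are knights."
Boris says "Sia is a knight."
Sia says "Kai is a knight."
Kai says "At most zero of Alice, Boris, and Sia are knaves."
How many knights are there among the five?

The unique consistent assignment is Alice=knight, Cara=knave, Boris=knave, Sia=knave, Kai=knave.
That has 1 knight.

1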